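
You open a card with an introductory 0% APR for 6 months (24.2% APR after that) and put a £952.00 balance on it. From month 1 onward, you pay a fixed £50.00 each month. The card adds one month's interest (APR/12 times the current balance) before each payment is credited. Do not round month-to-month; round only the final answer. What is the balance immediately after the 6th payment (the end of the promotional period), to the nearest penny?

£652.00

Promo months 1–6 at r₀ = 0%/12 = 0; months 7+ at r₁ = 24.2%/12 = 0.0201667.
After month 6 (no interest yet): B = £952.00 − 6·£50.00 = £652.00.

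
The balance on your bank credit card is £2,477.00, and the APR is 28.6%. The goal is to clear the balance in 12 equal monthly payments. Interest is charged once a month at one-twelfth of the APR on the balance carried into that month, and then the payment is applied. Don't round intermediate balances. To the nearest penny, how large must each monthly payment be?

£239.77

Monthly rate r = 28.6%/12 = 2.38333% = 0.0238333.
Level-payment amortization: P = B₀·r / (1 − (1+r)^(−n)) = 2477.00·0.0238333 / (1 − 1.02383^(−12)).
Denominator 1 − (1+r)^(−12) = 0.246212692.
P = 59.0352 / 0.246212692 ≈ 239.77.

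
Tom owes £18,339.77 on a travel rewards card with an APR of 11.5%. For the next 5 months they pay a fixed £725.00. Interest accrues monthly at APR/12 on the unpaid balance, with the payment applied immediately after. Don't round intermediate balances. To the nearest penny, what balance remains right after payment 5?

£15,540.41

Monthly rate r = 11.5%/12 = 0.958333% = 0.00958333.
Each month: B ← B·(1+r) − £725.00.
Month 1: interest £175.76; balance after payment £17,790.53.
Month 2: interest £170.49; balance after payment £17,236.02.
Month 3: interest £165.18; balance after payment £16,676.20.
Month 4: interest £159.81; balance after payment £16,111.01.
Month 5: interest £154.40; balance after payment £15,540.41.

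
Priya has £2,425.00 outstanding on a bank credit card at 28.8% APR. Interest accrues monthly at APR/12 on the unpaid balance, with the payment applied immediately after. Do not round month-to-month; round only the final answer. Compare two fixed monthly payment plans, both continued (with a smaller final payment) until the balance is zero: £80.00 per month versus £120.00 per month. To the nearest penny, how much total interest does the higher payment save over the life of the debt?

£1,028.03

Monthly rate r = 28.8%/12 = 2.4% = 0.024.
At £80.00/mo: n = ⌈−ln(1 − rB₀/P)/ln(1+r)⌉ = 55 payments (last £65.66); total interest = total paid − £2,425.00 = £1,960.66.
At £120.00/mo: 28 payments (last £117.63); total interest £932.63.
Interest saved = £1,960.66 − £932.63 = £1,028.03.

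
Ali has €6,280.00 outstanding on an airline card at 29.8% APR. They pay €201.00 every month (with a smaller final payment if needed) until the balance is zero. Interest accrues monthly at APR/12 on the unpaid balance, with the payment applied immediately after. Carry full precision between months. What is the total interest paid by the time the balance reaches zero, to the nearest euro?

€5,975

Monthly rate r = 29.8%/12 = 2.48333% = 0.0248333.
Payoff takes n = ⌈−ln(1 − rB₀/P)/ln(1+r)⌉ = ⌈60.970⌉ = 61 payments; the last is €195.14.
Total paid = 60·€201.00 + €195.14 = €12,255.14.
Total interest = total paid − principal = €12,255.14 − €6,280.00 = €5,975.14.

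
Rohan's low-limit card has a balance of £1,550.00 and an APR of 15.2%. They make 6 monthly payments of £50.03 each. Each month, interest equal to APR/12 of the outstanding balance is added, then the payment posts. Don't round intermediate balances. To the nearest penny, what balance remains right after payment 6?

Monthly rate r = 15.2%/12 = 1.26667% = 0.0126667.
Each month: B ← B·(1+r) − £50.03.
Month 1: interest £19.63; balance after payment £1,519.60.
Month 2: interest £19.25; balance after payment £1,488.82.
Month 3: interest £18.86; balance after payment £1,457.65.
Month 4: interest £18.46; balance after payment £1,426.08.
Month 5: interest £18.06; balance after payment £1,394.12.
Month 6: interest £17.66; balance after payment £1,361.75.

£1,361.75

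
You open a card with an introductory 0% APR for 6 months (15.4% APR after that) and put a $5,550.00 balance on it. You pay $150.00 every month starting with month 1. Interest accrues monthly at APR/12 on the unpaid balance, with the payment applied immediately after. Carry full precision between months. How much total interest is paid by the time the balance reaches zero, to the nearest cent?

Promo months 1–6 at r₀ = 0%/12 = 0; months 7+ at r₁ = 15.4%/12 = 0.0128333.
After month 6 (no interest yet): B = $5,550.00 − 6·$150.00 = $4,650.00.
Then at r₁ with $150.00/mo: n₂ = −ln(1 − r₁·B/P)/ln(1+r₁) ≈ 39.78 → 40 more payments.
Total paid = 45·$150.00 + $116.68 = $6,866.68; interest = $6,866.68 − $5,550.00 = $1,316.68.

$1,316.68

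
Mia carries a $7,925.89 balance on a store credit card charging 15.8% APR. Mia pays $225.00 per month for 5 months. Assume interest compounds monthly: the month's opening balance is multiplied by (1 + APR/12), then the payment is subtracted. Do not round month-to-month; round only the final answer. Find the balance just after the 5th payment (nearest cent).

$7,306.58

Monthly rate r = 15.8%/12 = 1.31667% = 0.0131667.
Each month: B ← B·(1+r) − $225.00.
Month 1: interest $104.36; balance after payment $7,805.25.
Month 2: interest $102.77; balance after payment $7,683.02.
Month 3: interest $101.16; balance after payment $7,559.18.
Month 4: interest $99.53; balance after payment $7,433.71.
Month 5: interest $97.88; balance after payment $7,306.58.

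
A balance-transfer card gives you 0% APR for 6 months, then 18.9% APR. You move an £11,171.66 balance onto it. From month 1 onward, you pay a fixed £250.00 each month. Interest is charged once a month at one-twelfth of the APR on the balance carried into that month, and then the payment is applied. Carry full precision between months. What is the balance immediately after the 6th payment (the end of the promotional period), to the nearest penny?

£9,671.66

Promo months 1–6 at r₀ = 0%/12 = 0; months 7+ at r₁ = 18.9%/12 = 0.01575.
After month 6 (no interest yet): B = £11,171.66 − 6·£250.00 = £9,671.66.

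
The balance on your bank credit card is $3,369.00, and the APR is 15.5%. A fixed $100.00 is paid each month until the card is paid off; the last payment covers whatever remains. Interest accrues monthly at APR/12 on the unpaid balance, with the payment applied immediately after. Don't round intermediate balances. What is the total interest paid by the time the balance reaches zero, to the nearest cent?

Monthly rate r = 15.5%/12 = 1.29167% = 0.0129167.
Payoff takes n = ⌈−ln(1 − rB₀/P)/ln(1+r)⌉ = ⌈44.508⌉ = 45 payments; the last is $50.99.
Total paid = 44·$100.00 + $50.99 = $4,450.99.
Total interest = total paid − principal = $4,450.99 − $3,369.00 = $1,081.99.

$1,081.99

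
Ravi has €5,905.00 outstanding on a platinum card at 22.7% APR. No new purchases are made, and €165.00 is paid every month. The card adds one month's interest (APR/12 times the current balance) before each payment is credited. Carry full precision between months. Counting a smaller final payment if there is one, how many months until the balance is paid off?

61 months

Monthly rate r = 22.7%/12 = 1.89167% = 0.0189167.
Recurrence: B ← B·(1+r) − €165.00.
Month 1: interest €111.70; balance after payment €5,851.70.
Month 2: interest €110.69; balance after payment €5,797.40.
Closed form: n = −ln(1 − rB₀/P)/ln(1+r) = −ln(0.32301)/ln(1.01892) ≈ 60.302, so the balance reaches zero during payment 61.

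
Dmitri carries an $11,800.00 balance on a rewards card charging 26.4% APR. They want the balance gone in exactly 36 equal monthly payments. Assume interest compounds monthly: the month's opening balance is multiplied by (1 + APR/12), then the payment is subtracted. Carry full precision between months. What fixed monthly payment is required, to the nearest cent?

Monthly rate r = 26.4%/12 = 2.2% = 0.022.
Level-payment amortization: P = B₀·r / (1 − (1+r)^(−n)) = 11800.00·0.022 / (1 − 1.022^(−36)).
Denominator 1 − (1+r)^(−36) = 0.543156183.
P = 259.6 / 0.543156183 ≈ 477.95.

$477.95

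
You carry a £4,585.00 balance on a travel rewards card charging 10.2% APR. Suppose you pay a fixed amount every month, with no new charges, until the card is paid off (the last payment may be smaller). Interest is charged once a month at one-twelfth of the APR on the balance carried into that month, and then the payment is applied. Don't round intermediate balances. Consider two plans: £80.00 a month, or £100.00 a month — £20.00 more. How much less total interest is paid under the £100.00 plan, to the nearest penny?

Monthly rate r = 10.2%/12 = 0.85% = 0.0085.
At £80.00/mo: n = ⌈−ln(1 − rB₀/P)/ln(1+r)⌉ = 79 payments (last £71.73); total interest = total paid − £4,585.00 = £1,726.73.
At £100.00/mo: 59 payments (last £34.70); total interest £1,249.70.
Interest saved = £1,726.73 − £1,249.70 = £477.03.

£477.03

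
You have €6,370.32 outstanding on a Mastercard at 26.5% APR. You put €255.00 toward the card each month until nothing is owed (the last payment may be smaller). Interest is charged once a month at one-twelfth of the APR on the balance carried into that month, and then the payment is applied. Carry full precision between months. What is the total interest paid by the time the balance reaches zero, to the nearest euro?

Monthly rate r = 26.5%/12 = 2.20833% = 0.0220833.
Payoff takes n = ⌈−ln(1 − rB₀/P)/ln(1+r)⌉ = ⌈36.728⌉ = 37 payments; the last is €186.11.
Total paid = 36·€255.00 + €186.11 = €9,366.11.
Total interest = total paid − principal = €9,366.11 − €6,370.32 = €2,995.79.

€2,996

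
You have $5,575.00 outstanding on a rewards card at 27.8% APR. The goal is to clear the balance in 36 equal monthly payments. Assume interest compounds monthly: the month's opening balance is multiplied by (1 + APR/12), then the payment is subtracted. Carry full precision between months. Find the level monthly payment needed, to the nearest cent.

Monthly rate r = 27.8%/12 = 2.31667% = 0.0231667.
Level-payment amortization: P = B₀·r / (1 − (1+r)^(−n)) = 5575.00·0.0231667 / (1 − 1.02317^(−36)).
Denominator 1 − (1+r)^(−36) = 0.561539765.
P = 129.154 / 0.561539765 ≈ 230.00.

$230.00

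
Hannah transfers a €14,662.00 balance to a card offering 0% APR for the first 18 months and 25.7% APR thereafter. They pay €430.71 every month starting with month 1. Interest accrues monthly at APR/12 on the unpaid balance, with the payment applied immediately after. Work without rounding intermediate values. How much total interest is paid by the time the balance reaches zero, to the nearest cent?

€1,646.67

Promo months 1–18 at r₀ = 0%/12 = 0; months 19+ at r₁ = 25.7%/12 = 0.0214167.
After month 18 (no interest yet): B = €14,662.00 − 18·€430.71 = €6,909.22.
Then at r₁ with €430.71/mo: n₂ = −ln(1 − r₁·B/P)/ln(1+r₁) ≈ 19.86 → 20 more payments.
Total paid = 37·€430.71 + €372.40 = €16,308.67; interest = €16,308.67 − €14,662.00 = €1,646.67.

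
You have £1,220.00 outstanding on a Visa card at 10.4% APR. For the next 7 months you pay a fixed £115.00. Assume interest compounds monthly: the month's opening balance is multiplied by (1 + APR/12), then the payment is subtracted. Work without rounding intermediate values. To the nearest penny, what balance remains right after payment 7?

£469.73

Monthly rate r = 10.4%/12 = 0.866667% = 0.00866667.
Each month: B ← B·(1+r) − £115.00.
Month 1: interest £10.57; balance after payment £1,115.57.
Month 2: interest £9.67; balance after payment £1,010.24.
Month 3: interest £8.76; balance after payment £904.00.
Month 4: interest £7.83; balance after payment £796.83.
Month 5: interest £6.91; balance after payment £688.74.
Month 6: interest £5.97; balance after payment £579.71.
Month 7: interest £5.02; balance after payment £469.73.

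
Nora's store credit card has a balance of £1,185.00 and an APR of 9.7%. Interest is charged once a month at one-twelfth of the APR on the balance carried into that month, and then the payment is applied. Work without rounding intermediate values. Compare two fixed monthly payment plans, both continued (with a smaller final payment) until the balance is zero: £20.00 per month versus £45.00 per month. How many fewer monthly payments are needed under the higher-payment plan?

51 fewer payments

Monthly rate r = 9.7%/12 = 0.808333% = 0.00808333.
At £20.00/mo: n = ⌈−ln(1 − rB₀/P)/ln(1+r)⌉ = 81 payments (last £19.42); total interest = total paid − £1,185.00 = £434.42.
At £45.00/mo: 30 payments (last £32.88); total interest £152.88.
Payments saved = 81 − 30 = 51.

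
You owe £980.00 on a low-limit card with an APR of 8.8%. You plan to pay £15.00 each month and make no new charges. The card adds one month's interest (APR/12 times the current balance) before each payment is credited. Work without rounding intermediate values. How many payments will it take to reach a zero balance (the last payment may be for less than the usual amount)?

Monthly rate r = 8.8%/12 = 0.733333% = 0.00733333.
Recurrence: B ← B·(1+r) − £15.00.
Month 1: interest £7.19; balance after payment £972.19.
Month 2: interest £7.13; balance after payment £964.32.
Closed form: n = −ln(1 − rB₀/P)/ln(1+r) = −ln(0.52089)/ln(1.00733) ≈ 89.265, so the balance reaches zero during payment 90.

90 months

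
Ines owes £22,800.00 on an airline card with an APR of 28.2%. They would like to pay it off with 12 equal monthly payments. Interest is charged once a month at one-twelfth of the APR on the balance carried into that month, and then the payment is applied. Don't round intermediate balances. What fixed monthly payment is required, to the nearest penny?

Monthly rate r = 28.2%/12 = 2.35% = 0.0235.
Level-payment amortization: P = B₀·r / (1 − (1+r)^(−n)) = 22800.00·0.0235 / (1 − 1.0235^(−12)).
Denominator 1 − (1+r)^(−12) = 0.243261489.
P = 535.8 / 0.243261489 ≈ 2202.57.

£2,202.57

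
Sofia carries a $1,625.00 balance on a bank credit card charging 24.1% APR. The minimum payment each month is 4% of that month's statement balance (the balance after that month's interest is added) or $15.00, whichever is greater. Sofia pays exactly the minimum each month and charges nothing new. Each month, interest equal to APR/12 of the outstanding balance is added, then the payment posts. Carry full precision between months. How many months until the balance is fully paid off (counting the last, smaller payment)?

106 months

Monthly rate r = 24.1%/12 = 2.00833% = 0.0200833.
While 4% of the post-interest balance exceeds $15.00, each month B ← (B·(1+r))·(1 − 0.04), i.e. B shrinks by the factor (1+r)·0.96 = 0.97928.
This holds for months 1–71. Entering month 72 the balance is $367.49; 4% of the post-interest balance is now below $15.00, so the flat $15.00 minimum applies from here.
From month 72 a fixed $15.00 at rate r clears $367.49 in 35 more payments. Total: 71 + 35 = 106 months.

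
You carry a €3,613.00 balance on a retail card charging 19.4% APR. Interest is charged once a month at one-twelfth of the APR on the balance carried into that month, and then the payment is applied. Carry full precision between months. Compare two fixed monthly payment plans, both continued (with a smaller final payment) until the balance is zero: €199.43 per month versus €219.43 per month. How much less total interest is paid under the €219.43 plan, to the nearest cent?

€74.85

Monthly rate r = 19.4%/12 = 1.61667% = 0.0161667.
At €199.43/mo: n = ⌈−ln(1 − rB₀/P)/ln(1+r)⌉ = 22 payments (last €121.97); total interest = total paid − €3,613.00 = €697.00.
At €219.43/mo: 20 payments (last €65.98); total interest €622.15.
Interest saved = €697.00 − €622.15 = €74.85.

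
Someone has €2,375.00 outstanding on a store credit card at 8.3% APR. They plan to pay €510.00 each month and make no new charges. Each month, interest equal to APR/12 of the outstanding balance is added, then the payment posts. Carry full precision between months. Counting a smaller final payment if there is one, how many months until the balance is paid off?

Monthly rate r = 8.3%/12 = 0.691667% = 0.00691667.
Recurrence: B ← B·(1+r) − €510.00.
Month 1: interest €16.43; balance after payment €1,881.43.
Month 2: interest €13.01; balance after payment €1,384.44.
Month 3: interest €9.58; balance after payment €884.02.
Month 4: interest €6.11; balance after payment €380.13.
Month 5: interest €2.63; balance after payment €0.00.

5 payments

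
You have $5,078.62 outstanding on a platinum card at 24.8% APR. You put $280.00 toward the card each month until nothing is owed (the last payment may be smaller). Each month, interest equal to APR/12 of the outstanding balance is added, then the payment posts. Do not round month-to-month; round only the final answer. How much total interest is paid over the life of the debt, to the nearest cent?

Monthly rate r = 24.8%/12 = 2.06667% = 0.0206667.
Payoff takes n = ⌈−ln(1 − rB₀/P)/ln(1+r)⌉ = ⌈22.965⌉ = 23 payments; the last is $270.19.
Total paid = 22·$280.00 + $270.19 = $6,430.19.
Total interest = total paid − principal = $6,430.19 − $5,078.62 = $1,351.57.

$1,351.57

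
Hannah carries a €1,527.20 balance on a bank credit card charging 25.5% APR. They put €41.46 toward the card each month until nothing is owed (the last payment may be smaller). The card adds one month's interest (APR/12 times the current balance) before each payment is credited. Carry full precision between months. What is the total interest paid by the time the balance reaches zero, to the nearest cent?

€1,483.18

Monthly rate r = 25.5%/12 = 2.125% = 0.02125.
Payoff takes n = ⌈−ln(1 − rB₀/P)/ln(1+r)⌉ = ⌈72.607⌉ = 73 payments; the last is €25.26.
Total paid = 72·€41.46 + €25.26 = €3,010.38.
Total interest = total paid − principal = €3,010.38 − €1,527.20 = €1,483.18.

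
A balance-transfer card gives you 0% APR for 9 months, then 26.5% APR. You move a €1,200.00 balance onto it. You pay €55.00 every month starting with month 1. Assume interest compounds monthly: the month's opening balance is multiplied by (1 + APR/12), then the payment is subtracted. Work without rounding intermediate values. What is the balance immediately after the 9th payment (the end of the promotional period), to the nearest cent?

Promo months 1–9 at r₀ = 0%/12 = 0; months 10+ at r₁ = 26.5%/12 = 0.0220833.
After month 9 (no interest yet): B = €1,200.00 − 9·€55.00 = €705.00.

€705.00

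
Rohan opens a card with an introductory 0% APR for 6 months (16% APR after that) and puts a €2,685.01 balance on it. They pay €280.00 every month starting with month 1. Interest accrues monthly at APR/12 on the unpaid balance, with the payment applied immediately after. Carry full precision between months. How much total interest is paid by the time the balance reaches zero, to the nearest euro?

Promo months 1–6 at r₀ = 0%/12 = 0; months 7+ at r₁ = 16%/12 = 0.0133333.
After month 6 (no interest yet): B = €2,685.01 − 6·€280.00 = €1,005.01.
Then at r₁ with €280.00/mo: n₂ = −ln(1 − r₁·B/P)/ln(1+r₁) ≈ 3.70 → 4 more payments.
Total paid = 9·€280.00 + €197.09 = €2,717.09; interest = €2,717.09 − €2,685.01 = €32.08.

€32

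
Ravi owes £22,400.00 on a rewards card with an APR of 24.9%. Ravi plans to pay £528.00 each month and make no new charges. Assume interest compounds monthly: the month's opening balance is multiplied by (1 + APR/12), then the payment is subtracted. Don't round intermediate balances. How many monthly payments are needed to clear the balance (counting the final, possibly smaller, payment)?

Monthly rate r = 24.9%/12 = 2.075% = 0.02075.
Recurrence: B ← B·(1+r) − £528.00.
Month 1: interest £464.80; balance after payment £22,336.80.
Month 2: interest £463.49; balance after payment £22,272.29.
Closed form: n = −ln(1 − rB₀/P)/ln(1+r) = −ln(0.1197)/ln(1.02075) ≈ 103.361, so the balance reaches zero during payment 104.

104 payments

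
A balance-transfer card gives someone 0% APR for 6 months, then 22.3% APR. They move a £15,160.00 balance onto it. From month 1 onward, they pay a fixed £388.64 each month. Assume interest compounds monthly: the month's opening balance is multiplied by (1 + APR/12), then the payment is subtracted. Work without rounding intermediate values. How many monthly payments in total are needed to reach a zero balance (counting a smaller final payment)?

Promo months 1–6 at r₀ = 0%/12 = 0; months 7+ at r₁ = 22.3%/12 = 0.0185833.
After month 6 (no interest yet): B = £15,160.00 − 6·£388.64 = £12,828.16.
Then at r₁ with £388.64/mo: n₂ = −ln(1 − r₁·B/P)/ln(1+r₁) ≈ 51.61 → 52 more payments.

58 months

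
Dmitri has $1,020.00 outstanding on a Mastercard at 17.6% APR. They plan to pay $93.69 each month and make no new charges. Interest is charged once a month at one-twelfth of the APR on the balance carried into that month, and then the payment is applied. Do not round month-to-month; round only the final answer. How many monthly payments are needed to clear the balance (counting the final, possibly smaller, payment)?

12 payments

Monthly rate r = 17.6%/12 = 1.46667% = 0.0146667.
Recurrence: B ← B·(1+r) − $93.69.
Month 1: interest $14.96; balance after payment $941.27.
Month 2: interest $13.81; balance after payment $861.39.
Closed form: n = −ln(1 − rB₀/P)/ln(1+r) = −ln(0.84032)/ln(1.01467) ≈ 11.948, so the balance reaches zero during payment 12.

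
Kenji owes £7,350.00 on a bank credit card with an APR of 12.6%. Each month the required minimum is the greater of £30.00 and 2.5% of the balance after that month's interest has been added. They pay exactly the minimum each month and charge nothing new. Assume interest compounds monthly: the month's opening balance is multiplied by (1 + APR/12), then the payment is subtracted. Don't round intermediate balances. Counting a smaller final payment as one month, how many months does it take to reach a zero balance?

Monthly rate r = 12.6%/12 = 1.05% = 0.0105.
While 2.5% of the post-interest balance exceeds £30.00, each month B ← (B·(1+r))·(1 − 0.025), i.e. B shrinks by the factor (1+r)·0.975 = 0.98524.
This holds for months 1–123. Entering month 124 the balance is £1,179.84; 2.5% of the post-interest balance is now below £30.00, so the flat £30.00 minimum applies from here.
From month 124 a fixed £30.00 at rate r clears £1,179.84 in 51 more payments. Total: 123 + 51 = 174 months.

174 months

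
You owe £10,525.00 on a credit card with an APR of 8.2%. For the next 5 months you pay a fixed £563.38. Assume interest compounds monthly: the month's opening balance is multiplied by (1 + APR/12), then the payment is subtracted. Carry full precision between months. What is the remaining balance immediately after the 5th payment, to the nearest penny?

£8,033.89

Monthly rate r = 8.2%/12 = 0.683333% = 0.00683333.
Each month: B ← B·(1+r) − £563.38.
Month 1: interest £71.92; balance after payment £10,033.54.
Month 2: interest £68.56; balance after payment £9,538.72.
Month 3: interest £65.18; balance after payment £9,040.52.
Month 4: interest £61.78; balance after payment £8,538.92.
Month 5: interest £58.35; balance after payment £8,033.89.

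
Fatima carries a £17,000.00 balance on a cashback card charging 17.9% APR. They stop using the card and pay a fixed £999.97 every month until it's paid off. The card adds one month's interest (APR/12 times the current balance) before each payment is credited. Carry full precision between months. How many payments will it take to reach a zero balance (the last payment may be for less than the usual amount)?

20 months

Monthly rate r = 17.9%/12 = 1.49167% = 0.0149167.
Recurrence: B ← B·(1+r) − £999.97.
Month 1: interest £253.58; balance after payment £16,253.61.
Month 2: interest £242.45; balance after payment £15,496.09.
Closed form: n = −ln(1 − rB₀/P)/ln(1+r) = −ln(0.74641)/ln(1.01492) ≈ 19.754, so the balance reaches zero during payment 20.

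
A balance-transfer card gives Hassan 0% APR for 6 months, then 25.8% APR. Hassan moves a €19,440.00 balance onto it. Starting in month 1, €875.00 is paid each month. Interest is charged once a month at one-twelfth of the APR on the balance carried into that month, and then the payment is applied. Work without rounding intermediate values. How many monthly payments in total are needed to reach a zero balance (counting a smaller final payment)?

27 months

Promo months 1–6 at r₀ = 0%/12 = 0; months 7+ at r₁ = 25.8%/12 = 0.0215.
After month 6 (no interest yet): B = €19,440.00 − 6·€875.00 = €14,190.00.
Then at r₁ with €875.00/mo: n₂ = −ln(1 − r₁·B/P)/ln(1+r₁) ≈ 20.15 → 21 more payments.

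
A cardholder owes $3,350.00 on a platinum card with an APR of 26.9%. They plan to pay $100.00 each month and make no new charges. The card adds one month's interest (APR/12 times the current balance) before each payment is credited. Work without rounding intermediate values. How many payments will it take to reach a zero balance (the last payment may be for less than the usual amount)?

63 payments

Monthly rate r = 26.9%/12 = 2.24167% = 0.0224167.
Recurrence: B ← B·(1+r) − $100.00.
Month 1: interest $75.10; balance after payment $3,325.10.
Month 2: interest $74.54; balance after payment $3,299.63.
Closed form: n = −ln(1 − rB₀/P)/ln(1+r) = −ln(0.24904)/ln(1.02242) ≈ 62.706, so the balance reaches zero during payment 63.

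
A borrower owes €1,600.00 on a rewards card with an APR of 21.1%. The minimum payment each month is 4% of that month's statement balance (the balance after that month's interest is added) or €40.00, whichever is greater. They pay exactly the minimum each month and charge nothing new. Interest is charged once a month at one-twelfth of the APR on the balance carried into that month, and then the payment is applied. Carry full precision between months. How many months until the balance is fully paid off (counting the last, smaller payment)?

54 months

Monthly rate r = 21.1%/12 = 1.75833% = 0.0175833.
While 4% of the post-interest balance exceeds €40.00, each month B ← (B·(1+r))·(1 − 0.04), i.e. B shrinks by the factor (1+r)·0.96 = 0.97688.
This holds for months 1–21. Entering month 22 the balance is €979.01; 4% of the post-interest balance is now below €40.00, so the flat €40.00 minimum applies from here.
From month 22 a fixed €40.00 at rate r clears €979.01 in 33 more payments. Total: 21 + 33 = 54 months.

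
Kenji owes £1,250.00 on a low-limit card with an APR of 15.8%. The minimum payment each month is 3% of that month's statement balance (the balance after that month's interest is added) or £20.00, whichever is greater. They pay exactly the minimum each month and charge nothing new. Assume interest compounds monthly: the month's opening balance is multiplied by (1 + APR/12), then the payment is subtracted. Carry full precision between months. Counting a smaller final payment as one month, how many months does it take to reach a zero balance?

81 months

Monthly rate r = 15.8%/12 = 1.31667% = 0.0131667.
While 3% of the post-interest balance exceeds £20.00, each month B ← (B·(1+r))·(1 − 0.03), i.e. B shrinks by the factor (1+r)·0.97 = 0.98277.
This holds for months 1–37. Entering month 38 the balance is £657.14; 3% of the post-interest balance is now below £20.00, so the flat £20.00 minimum applies from here.
From month 38 a fixed £20.00 at rate r clears £657.14 in 44 more payments. Total: 37 + 44 = 81 months.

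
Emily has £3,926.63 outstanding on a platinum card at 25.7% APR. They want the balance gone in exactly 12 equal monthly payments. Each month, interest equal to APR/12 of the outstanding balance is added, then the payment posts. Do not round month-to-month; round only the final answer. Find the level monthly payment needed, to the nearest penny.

£374.54

Monthly rate r = 25.7%/12 = 2.14167% = 0.0214167.
Level-payment amortization: P = B₀·r / (1 − (1+r)^(−n)) = 3926.63·0.0214167 / (1 − 1.02142^(−12)).
Denominator 1 − (1+r)^(−12) = 0.224530503.
P = 84.0953 / 0.224530503 ≈ 374.54.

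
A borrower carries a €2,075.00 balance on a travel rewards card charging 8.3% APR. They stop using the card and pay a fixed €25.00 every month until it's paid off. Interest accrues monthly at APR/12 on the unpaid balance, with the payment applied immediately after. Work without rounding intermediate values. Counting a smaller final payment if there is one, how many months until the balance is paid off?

124 payments

Monthly rate r = 8.3%/12 = 0.691667% = 0.00691667.
Recurrence: B ← B·(1+r) − €25.00.
Month 1: interest €14.35; balance after payment €2,064.35.
Month 2: interest €14.28; balance after payment €2,053.63.
Closed form: n = −ln(1 − rB₀/P)/ln(1+r) = −ln(0.42592)/ln(1.00692) ≈ 123.826, so the balance reaches zero during payment 124.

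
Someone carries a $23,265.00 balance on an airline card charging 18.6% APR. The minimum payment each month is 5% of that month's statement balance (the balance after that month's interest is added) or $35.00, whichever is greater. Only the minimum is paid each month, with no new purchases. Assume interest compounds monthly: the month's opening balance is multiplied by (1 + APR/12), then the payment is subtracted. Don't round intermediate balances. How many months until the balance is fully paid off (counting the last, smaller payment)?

122 months

Monthly rate r = 18.6%/12 = 1.55% = 0.0155.
While 5% of the post-interest balance exceeds $35.00, each month B ← (B·(1+r))·(1 − 0.05), i.e. B shrinks by the factor (1+r)·0.95 = 0.96473.
This holds for months 1–98. Entering month 99 the balance is $689.05; 5% of the post-interest balance is now below $35.00, so the flat $35.00 minimum applies from here.
From month 99 a fixed $35.00 at rate r clears $689.05 in 24 more payments. Total: 98 + 24 = 122 months.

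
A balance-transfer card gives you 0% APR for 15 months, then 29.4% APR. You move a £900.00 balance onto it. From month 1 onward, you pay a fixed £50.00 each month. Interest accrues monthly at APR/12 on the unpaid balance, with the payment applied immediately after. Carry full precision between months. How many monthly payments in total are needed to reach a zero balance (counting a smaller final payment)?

19 payments

Promo months 1–15 at r₀ = 0%/12 = 0; months 16+ at r₁ = 29.4%/12 = 0.0245.
After month 15 (no interest yet): B = £900.00 − 15·£50.00 = £150.00.
Then at r₁ with £50.00/mo: n₂ = −ln(1 − r₁·B/P)/ln(1+r₁) ≈ 3.15 → 4 more payments.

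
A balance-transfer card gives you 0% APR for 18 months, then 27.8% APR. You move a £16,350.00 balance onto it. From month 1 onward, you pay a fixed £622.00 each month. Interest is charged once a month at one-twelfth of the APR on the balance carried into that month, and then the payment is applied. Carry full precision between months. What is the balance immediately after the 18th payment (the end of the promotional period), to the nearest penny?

Promo months 1–18 at r₀ = 0%/12 = 0; months 19+ at r₁ = 27.8%/12 = 0.0231667.
After month 18 (no interest yet): B = £16,350.00 − 18·£622.00 = £5,154.00.

£5,154.00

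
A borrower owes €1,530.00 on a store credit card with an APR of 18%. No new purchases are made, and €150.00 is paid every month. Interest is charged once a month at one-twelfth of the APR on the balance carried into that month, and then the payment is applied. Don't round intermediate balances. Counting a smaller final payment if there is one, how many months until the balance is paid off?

Monthly rate r = 18%/12 = 1.5% = 0.015.
Recurrence: B ← B·(1+r) − €150.00.
Month 1: interest €22.95; balance after payment €1,402.95.
Month 2: interest €21.04; balance after payment €1,273.99.
Closed form: n = −ln(1 − rB₀/P)/ln(1+r) = −ln(0.847)/ln(1.015) ≈ 11.153, so the balance reaches zero during payment 12.

12 payments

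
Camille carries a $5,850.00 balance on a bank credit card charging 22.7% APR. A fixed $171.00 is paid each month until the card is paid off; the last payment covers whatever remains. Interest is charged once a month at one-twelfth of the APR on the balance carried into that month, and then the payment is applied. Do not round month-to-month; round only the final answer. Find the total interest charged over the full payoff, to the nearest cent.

$3,655.87

Monthly rate r = 22.7%/12 = 1.89167% = 0.0189167.
Payoff takes n = ⌈−ln(1 − rB₀/P)/ln(1+r)⌉ = ⌈55.588⌉ = 56 payments; the last is $100.87.
Total paid = 55·$171.00 + $100.87 = $9,505.87.
Total interest = total paid − principal = $9,505.87 − $5,850.00 = $3,655.87.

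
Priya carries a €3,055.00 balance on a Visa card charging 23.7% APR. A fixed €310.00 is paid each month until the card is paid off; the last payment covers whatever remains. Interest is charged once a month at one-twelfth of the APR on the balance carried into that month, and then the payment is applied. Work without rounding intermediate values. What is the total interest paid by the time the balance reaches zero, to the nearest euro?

€376

Monthly rate r = 23.7%/12 = 1.975% = 0.01975.
Payoff takes n = ⌈−ln(1 − rB₀/P)/ln(1+r)⌉ = ⌈11.068⌉ = 12 payments; the last is €21.19.
Total paid = 11·€310.00 + €21.19 = €3,431.19.
Total interest = total paid − principal = €3,431.19 − €3,055.00 = €376.19.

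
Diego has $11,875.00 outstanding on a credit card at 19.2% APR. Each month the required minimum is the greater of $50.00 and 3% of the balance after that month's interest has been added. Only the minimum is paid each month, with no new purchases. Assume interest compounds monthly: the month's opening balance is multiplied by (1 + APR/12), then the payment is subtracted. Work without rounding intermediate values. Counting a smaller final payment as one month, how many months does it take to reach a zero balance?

Monthly rate r = 19.2%/12 = 1.6% = 0.016.
While 3% of the post-interest balance exceeds $50.00, each month B ← (B·(1+r))·(1 − 0.03), i.e. B shrinks by the factor (1+r)·0.97 = 0.98552.
This holds for months 1–136. Entering month 137 the balance is $1,633.55; 3% of the post-interest balance is now below $50.00, so the flat $50.00 minimum applies from here.
From month 137 a fixed $50.00 at rate r clears $1,633.55 in 47 more payments. Total: 136 + 47 = 183 months.

183 months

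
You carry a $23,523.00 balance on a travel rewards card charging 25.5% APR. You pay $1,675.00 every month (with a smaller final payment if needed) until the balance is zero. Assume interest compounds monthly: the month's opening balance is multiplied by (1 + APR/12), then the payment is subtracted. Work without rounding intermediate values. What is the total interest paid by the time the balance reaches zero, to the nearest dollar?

$4,712

Monthly rate r = 25.5%/12 = 2.125% = 0.02125.
Payoff takes n = ⌈−ln(1 − rB₀/P)/ln(1+r)⌉ = ⌈16.856⌉ = 17 payments; the last is $1,435.31.
Total paid = 16·$1,675.00 + $1,435.31 = $28,235.31.
Total interest = total paid − principal = $28,235.31 − $23,523.00 = $4,712.31.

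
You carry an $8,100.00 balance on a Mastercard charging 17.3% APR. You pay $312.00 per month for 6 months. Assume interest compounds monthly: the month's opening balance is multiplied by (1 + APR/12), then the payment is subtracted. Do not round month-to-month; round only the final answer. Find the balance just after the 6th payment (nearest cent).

Monthly rate r = 17.3%/12 = 1.44167% = 0.0144167.
Each month: B ← B·(1+r) − $312.00.
Month 1: interest $116.78; balance after payment $7,904.77.
Month 2: interest $113.96; balance after payment $7,706.74.
Month 3: interest $111.11; balance after payment $7,505.84.
Month 4: interest $108.21; balance after payment $7,302.05.
Month 5: interest $105.27; balance after payment $7,095.32.
Month 6: interest $102.29; balance after payment $6,885.61.

$6,885.61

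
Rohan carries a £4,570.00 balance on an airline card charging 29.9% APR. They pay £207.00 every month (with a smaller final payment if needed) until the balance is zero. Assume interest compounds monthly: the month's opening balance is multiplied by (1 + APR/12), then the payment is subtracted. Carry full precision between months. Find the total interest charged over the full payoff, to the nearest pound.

Monthly rate r = 29.9%/12 = 2.49167% = 0.0249167.
Payoff takes n = ⌈−ln(1 − rB₀/P)/ln(1+r)⌉ = ⌈32.453⌉ = 33 payments; the last is £94.43.
Total paid = 32·£207.00 + £94.43 = £6,718.43.
Total interest = total paid − principal = £6,718.43 − £4,570.00 = £2,148.43.

£2,148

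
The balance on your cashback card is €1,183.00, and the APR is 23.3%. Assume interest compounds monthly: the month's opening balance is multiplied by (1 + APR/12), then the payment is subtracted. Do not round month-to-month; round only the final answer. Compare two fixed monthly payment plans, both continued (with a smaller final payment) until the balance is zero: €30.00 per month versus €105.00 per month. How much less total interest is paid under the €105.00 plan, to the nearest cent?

Monthly rate r = 23.3%/12 = 1.94167% = 0.0194167.
At €30.00/mo: n = ⌈−ln(1 − rB₀/P)/ln(1+r)⌉ = 76 payments (last €13.65); total interest = total paid − €1,183.00 = €1,080.65.
At €105.00/mo: 13 payments (last €88.08); total interest €165.08.
Interest saved = €1,080.65 − €165.08 = €915.57.

€915.57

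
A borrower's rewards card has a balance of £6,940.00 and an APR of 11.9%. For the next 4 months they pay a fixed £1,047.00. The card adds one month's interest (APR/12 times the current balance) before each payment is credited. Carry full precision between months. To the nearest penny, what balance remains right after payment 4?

£2,968.70

Monthly rate r = 11.9%/12 = 0.991667% = 0.00991667.
Each month: B ← B·(1+r) − £1,047.00.
Month 1: interest £68.82; balance after payment £5,961.82.
Month 2: interest £59.12; balance after payment £4,973.94.
Month 3: interest £49.32; balance after payment £3,976.27.
Month 4: interest £39.43; balance after payment £2,968.70.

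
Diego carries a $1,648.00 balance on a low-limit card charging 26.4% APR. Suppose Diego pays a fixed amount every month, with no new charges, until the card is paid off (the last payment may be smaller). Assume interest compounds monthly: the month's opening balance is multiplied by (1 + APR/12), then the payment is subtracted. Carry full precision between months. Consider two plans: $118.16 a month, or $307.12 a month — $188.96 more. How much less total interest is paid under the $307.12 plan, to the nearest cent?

Monthly rate r = 26.4%/12 = 2.2% = 0.022.
At $118.16/mo: n = ⌈−ln(1 − rB₀/P)/ln(1+r)⌉ = 17 payments (last $99.58); total interest = total paid − $1,648.00 = $342.14.
At $307.12/mo: 6 payments (last $237.89); total interest $125.49.
Interest saved = $342.14 − $125.49 = $216.65.

$216.65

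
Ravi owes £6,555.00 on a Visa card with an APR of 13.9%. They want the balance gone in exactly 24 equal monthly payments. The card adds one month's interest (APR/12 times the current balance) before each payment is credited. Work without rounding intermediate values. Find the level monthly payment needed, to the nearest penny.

Monthly rate r = 13.9%/12 = 1.15833% = 0.0115833.
Level-payment amortization: P = B₀·r / (1 − (1+r)^(−n)) = 6555.00·0.0115833 / (1 − 1.01158^(−24)).
Denominator 1 − (1+r)^(−24) = 0.241492235.
P = 75.9288 / 0.241492235 ≈ 314.41.

£314.41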